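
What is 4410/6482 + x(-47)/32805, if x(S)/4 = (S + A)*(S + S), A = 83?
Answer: 451823/1687635 ≈ 0.26773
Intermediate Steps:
x(S) = 8*S*(83 + S) (x(S) = 4*((S + 83)*(S + S)) = 4*((83 + S)*(2*S)) = 4*(2*S*(83 + S)) = 8*S*(83 + S))
4410/6482 + x(-47)/32805 = 4410/6482 + (8*(-47)*(83 - 47))/32805 = 4410*(1/6482) + (8*(-47)*36)*(1/32805) = 315/463 - 13536*1/32805 = 315/463 - 1504/3645 = 451823/1687635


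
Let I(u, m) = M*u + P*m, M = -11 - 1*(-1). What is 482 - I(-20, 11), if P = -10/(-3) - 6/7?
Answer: 5350/21 ≈ 254.76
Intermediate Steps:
P = 52/21 (P = -10*(-⅓) - 6*⅐ = 10/3 - 6/7 = 52/21 ≈ 2.4762)
M = -10 (M = -11 + 1 = -10)
I(u, m) = -10*u + 52*m/21
482 - I(-20, 11) = 482 - (-10*(-20) + (52/21)*11) = 482 - (200 + 572/21) = 482 - 1*4772/21 = 482 - 4772/21 = 5350/21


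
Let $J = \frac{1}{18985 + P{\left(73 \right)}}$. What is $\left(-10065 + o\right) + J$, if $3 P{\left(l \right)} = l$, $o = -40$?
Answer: $- \frac{576267937}{57028} \approx -10105.0$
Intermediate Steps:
$P{\left(l \right)} = \frac{l}{3}$
$J = \frac{3}{57028}$ ($J = \frac{1}{18985 + \frac{1}{3} \cdot 73} = \frac{1}{18985 + \frac{73}{3}} = \frac{1}{\frac{57028}{3}} = \frac{3}{57028} \approx 5.2606 \cdot 10^{-5}$)
$\left(-10065 + o\right) + J = \left(-10065 - 40\right) + \frac{3}{57028} = -10105 + \frac{3}{57028} = - \frac{576267937}{57028}$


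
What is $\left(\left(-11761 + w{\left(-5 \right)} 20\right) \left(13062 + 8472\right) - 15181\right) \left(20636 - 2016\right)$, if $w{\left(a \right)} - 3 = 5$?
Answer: $-4651855361300$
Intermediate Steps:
$w{\left(a \right)} = 8$ ($w{\left(a \right)} = 3 + 5 = 8$)
$\left(\left(-11761 + w{\left(-5 \right)} 20\right) \left(13062 + 8472\right) - 15181\right) \left(20636 - 2016\right) = \left(\left(-11761 + 8 \cdot 20\right) \left(13062 + 8472\right) - 15181\right) \left(20636 - 2016\right) = \left(\left(-11761 + 160\right) 21534 - 15181\right) \left(20636 - 2016\right) = \left(\left(-11601\right) 21534 - 15181\right) 18620 = \left(-249815934 - 15181\right) 18620 = \left(-249831115\right) 18620 = -4651855361300$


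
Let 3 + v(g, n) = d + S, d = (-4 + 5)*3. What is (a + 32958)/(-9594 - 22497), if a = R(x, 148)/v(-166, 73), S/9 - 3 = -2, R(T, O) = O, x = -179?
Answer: -296770/288819 ≈ -1.0275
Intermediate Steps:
S = 9 (S = 27 + 9*(-2) = 27 - 18 = 9)
d = 3 (d = 1*3 = 3)
v(g, n) = 9 (v(g, n) = -3 + (3 + 9) = -3 + 12 = 9)
a = 148/9 ≈ 16.444
(a + 32958)/(-9594 - 22497) = (148/9 + 32958)/(-9594 - 22497) = (296770/9)/(-32091) = (296770/9)*(-1/32091) = -296770/288819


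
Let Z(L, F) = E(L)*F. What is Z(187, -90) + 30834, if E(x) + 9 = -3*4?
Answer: 32724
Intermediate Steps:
E(x) = -21 (E(x) = -9 - 3*4 = -9 - 12 = -21)
Z(L, F) = -21*F
Z(187, -90) + 30834 = -21*(-90) + 30834 = 1890 + 30834 = 32724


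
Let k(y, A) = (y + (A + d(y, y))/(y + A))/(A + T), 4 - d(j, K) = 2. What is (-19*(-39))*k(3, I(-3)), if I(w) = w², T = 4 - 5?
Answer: 11609/32 ≈ 362.78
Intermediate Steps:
d(j, K) = 2 (d(j, K) = 4 - 1*2 = 4 - 2 = 2)
T = -1
k(y, A) = (y + (2 + A)/(A + y))/(-1 + A) (k(y, A) = (y + (A + 2)/(y + A))/(A - 1) = (y + (2 + A)/(A + y))/(-1 + A))
(-19*(-39))*k(3, I(-3)) = (-19*(-39))*((2 + (-3)² + 3² + (-3)²*3)/(((-3)²)² - 1*(-3)² - 1*3 + (-3)²*3)) = 741*((2 + 9 + 9 + 9*3)/(9² - 1*9 - 3 + 9*3)) = 741*((2 + 9 + 9 + 27)/(81 - 9 - 3 + 27)) = 741*(47/96) = 11609/32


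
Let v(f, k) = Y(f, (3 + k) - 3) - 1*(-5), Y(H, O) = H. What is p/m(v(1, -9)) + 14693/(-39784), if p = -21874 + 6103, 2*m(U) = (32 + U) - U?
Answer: -78458569/79568 ≈ -986.06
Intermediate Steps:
v(f, k) = 5 + f (v(f, k) = f - 1*(-5) = f + 5 = 5 + f)
m(U) = 16 (m(U) = ((32 + U) - U)/2 = (1/2)*32 = 16)
p = -15771
p/m(v(1, -9)) + 14693/(-39784) = -15771/16 + 14693/(-39784) = -15771*1/16 + 14693*(-1/39784) = -15771/16 - 14693/39784 = -78458569/79568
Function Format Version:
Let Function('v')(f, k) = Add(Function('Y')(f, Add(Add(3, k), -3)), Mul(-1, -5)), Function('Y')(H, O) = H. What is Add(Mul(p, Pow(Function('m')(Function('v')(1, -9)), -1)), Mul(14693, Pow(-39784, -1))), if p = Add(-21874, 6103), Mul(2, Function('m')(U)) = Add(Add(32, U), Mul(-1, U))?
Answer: Rational(-78458569, 79568) ≈ -986.06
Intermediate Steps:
Function('v')(f, k) = Add(5, f) (Function('v')(f, k) = Add(f, Mul(-1, -5)) = Add(f, 5) = Add(5, f))
Function('m')(U) = 16 (Function('m')(U) = Mul(Rational(1, 2), Add(Add(32, U), Mul(-1, U))) = Mul(Rational(1, 2), 32) = 16)
p = -15771
Add(Mul(p, Pow(Function('m')(Function('v')(1, -9)), -1)), Mul(14693, Pow(-39784, -1))) = Add(Mul(-15771, Pow(16, -1)), Mul(14693, Pow(-39784, -1))) = Add(Mul(-15771, Rational(1, 16)), Mul(14693, Rational(-1, 39784))) = Add(Rational(-15771, 16), Rational(-14693, 39784)) = Rational(-78458569, 79568)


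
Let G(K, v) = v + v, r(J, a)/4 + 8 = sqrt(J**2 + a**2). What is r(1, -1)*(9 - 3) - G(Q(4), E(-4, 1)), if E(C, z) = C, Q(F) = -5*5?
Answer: -184 + 24*sqrt(2) ≈ -150.06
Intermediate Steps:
Q(F) = -25
r(J, a) = -32 + 4*sqrt(J**2 + a**2)
G(K, v) = 2*v
r(1, -1)*(9 - 3) - G(Q(4), E(-4, 1)) = (-32 + 4*sqrt(1**2 + (-1)**2))*(9 - 3) - 2*(-4) = (-32 + 4*sqrt(1 + 1))*6 - 1*(-8) = (-32 + 4*sqrt(2))*6 + 8 = (-192 + 24*sqrt(2)) + 8 = -184 + 24*sqrt(2)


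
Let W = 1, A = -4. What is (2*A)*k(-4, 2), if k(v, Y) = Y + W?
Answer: -24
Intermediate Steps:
k(v, Y) = 1 + Y (k(v, Y) = Y + 1 = 1 + Y)
(2*A)*k(-4, 2) = (2*(-4))*(1 + 2) = -8*3 = -24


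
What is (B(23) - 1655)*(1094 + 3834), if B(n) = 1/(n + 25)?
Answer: -24467212/3 ≈ -8.1557e+6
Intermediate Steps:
B(n) = 1/(25 + n)
(B(23) - 1655)*(1094 + 3834) = (1/(25 + 23) - 1655)*(1094 + 3834) = (1/48 - 1655)*4928 = -79439/48*4928 = -24467212/3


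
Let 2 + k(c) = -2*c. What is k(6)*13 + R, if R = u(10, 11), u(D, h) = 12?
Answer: -170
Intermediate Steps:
k(c) = -2 - 2*c
R = 12
k(6)*13 + R = (-2 - 2*6)*13 + 12 = (-2 - 12)*13 + 12 = -14*13 + 12 = -182 + 12 = -170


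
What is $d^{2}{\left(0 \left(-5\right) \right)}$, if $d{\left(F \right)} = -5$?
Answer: $25$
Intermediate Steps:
$d^{2}{\left(0 \left(-5\right) \right)} = \left(-5\right)^{2} = 25$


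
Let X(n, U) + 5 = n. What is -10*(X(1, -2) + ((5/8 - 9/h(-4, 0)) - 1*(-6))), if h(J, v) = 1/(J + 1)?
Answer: -1185/4 ≈ -296.25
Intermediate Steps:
X(n, U) = -5 + n
h(J, v) = 1/(1 + J)
-10*(X(1, -2) + ((5/8 - 9/h(-4, 0)) - 1*(-6))) = -10*((-5 + 1) + ((5/8 - 9/(1/(1 - 4))) - 1*(-6))) = -10*(-4 + ((5*(⅛) - 9/(1/(-3))) + 6)) = -10*(-4 + ((5/8 - 9/(-⅓)) + 6)) = -10*(-4 + ((5/8 - 9*(-3)) + 6)) = -10*(-4 + ((5/8 + 27) + 6)) = -10*(-4 + (221/8 + 6)) = -10*(-4 + 269/8) = -10*237/8 = -1185/4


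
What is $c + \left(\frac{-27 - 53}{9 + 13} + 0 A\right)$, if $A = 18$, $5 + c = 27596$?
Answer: $\frac{303461}{11} \approx 27587.0$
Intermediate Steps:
$c = 27591$ ($c = -5 + 27596 = 27591$)
$c + \left(\frac{-27 - 53}{9 + 13} + 0 A\right) = 27591 + \left(\frac{-27 - 53}{9 + 13} + 0 \cdot 18\right) = 27591 + \left(- \frac{80}{22} + 0\right) = 27591 + \left(\left(-80\right) \frac{1}{22} + 0\right) = 27591 + \left(- \frac{40}{11} + 0\right) = 27591 - \frac{40}{11} = \frac{303461}{11}$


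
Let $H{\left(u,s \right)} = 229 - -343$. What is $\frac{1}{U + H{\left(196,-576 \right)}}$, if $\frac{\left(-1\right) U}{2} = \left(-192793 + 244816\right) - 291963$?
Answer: $\frac{1}{480452} \approx 2.0814 \cdot 10^{-6}$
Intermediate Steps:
$H{\left(u,s \right)} = 572$ ($H{\left(u,s \right)} = 229 + 343 = 572$)
$U = 479880$ ($U = - 2 \left(\left(-192793 + 244816\right) - 291963\right) = - 2 \left(52023 - 291963\right) = \left(-2\right) \left(-239940\right) = 479880$)
$\frac{1}{U + H{\left(196,-576 \right)}} = \frac{1}{479880 + 572} = \frac{1}{480452}$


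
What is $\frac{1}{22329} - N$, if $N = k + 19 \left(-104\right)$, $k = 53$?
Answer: $\frac{42938668}{22329} \approx 1923.0$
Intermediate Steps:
$N = -1923$ ($N = 53 + 19 \left(-104\right) = 53 - 1976 = -1923$)
$\frac{1}{22329} - N = \frac{1}{22329} - -1923 = \frac{1}{22329} + 1923 = \frac{42938668}{22329}$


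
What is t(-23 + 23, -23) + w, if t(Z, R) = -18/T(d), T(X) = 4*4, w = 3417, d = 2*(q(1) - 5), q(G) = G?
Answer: 27327/8 ≈ 3415.9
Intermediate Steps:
d = -8 (d = 2*(1 - 5) = 2*(-4) = -8)
T(X) = 16
t(Z, R) = -9/8 (t(Z, R) = -18/16 = -18*1/16 = -9/8)
t(-23 + 23, -23) + w = -9/8 + 3417 = 27327/8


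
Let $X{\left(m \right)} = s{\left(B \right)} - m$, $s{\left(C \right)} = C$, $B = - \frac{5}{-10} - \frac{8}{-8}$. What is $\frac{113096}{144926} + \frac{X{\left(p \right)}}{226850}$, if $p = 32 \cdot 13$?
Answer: $\frac{25595755773}{32876463100} \approx 0.77854$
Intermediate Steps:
$B = \frac{3}{2}$ ($B = \left(-5\right) \left(- \frac{1}{10}\right) - -1 = \frac{1}{2} + 1 = \frac{3}{2} \approx 1.5$)
$p = 416$
$X{\left(m \right)} = \frac{3}{2} - m$
$\frac{113096}{144926} + \frac{X{\left(p \right)}}{226850} = \frac{113096}{144926} + \frac{\frac{3}{2} - 416}{226850} = 113096 \cdot \frac{1}{144926} + \left(\frac{3}{2} - 416\right) \frac{1}{226850} = \frac{56548}{72463} - \frac{829}{453700} = \frac{25595755773}{32876463100}$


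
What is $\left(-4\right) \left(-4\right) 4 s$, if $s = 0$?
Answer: $0$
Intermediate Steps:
$\left(-4\right) \left(-4\right) 4 s = \left(-4\right) \left(-4\right) 4 \cdot 0 = 16 \cdot 4 \cdot 0 = 64 \cdot 0 = 0$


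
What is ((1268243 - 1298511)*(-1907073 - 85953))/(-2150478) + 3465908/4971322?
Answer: -24990591973696306/890893215993 ≈ -28051.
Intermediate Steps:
((1268243 - 1298511)*(-1907073 - 85953))/(-2150478) + 3465908/4971322 = -30268*(-1993026)*(-1/2150478) + 3465908*(1/4971322) = 60324910968*(-1/2150478) + 1732954/2485661 = -10054151828/358413 + 1732954/2485661 = -24990591973696306/890893215993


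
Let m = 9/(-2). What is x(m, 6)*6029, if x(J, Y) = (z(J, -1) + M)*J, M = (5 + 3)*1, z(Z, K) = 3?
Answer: -596871/2 ≈ -2.9844e+5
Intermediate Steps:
m = -9/2 (m = 9*(-½) = -9/2 ≈ -4.5000)
M = 8 (M = 8*1 = 8)
x(J, Y) = 11*J (x(J, Y) = (3 + 8)*J = 11*J)
x(m, 6)*6029 = (11*(-9/2))*6029 = -99/2*6029 = -596871/2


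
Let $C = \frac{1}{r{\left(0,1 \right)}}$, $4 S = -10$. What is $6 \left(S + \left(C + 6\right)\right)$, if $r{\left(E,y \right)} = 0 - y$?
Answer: $15$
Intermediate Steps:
$S = - \frac{5}{2}$ ($S = \frac{1}{4} \left(-10\right) = - \frac{5}{2} \approx -2.5$)
$r{\left(E,y \right)} = - y$
$C = -1$ ($C = \frac{1}{\left(-1\right) 1} = \frac{1}{-1} = -1$)
$6 \left(S + \left(C + 6\right)\right) = 6 \left(- \frac{5}{2} + \left(-1 + 6\right)\right) = 6 \left(- \frac{5}{2} + 5\right) = 6 \cdot \frac{5}{2} = 15$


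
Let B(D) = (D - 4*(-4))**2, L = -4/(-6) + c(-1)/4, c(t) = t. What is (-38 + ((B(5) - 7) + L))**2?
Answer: 22629049/144 ≈ 1.5715e+5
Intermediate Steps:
L = 5/12 (L = -4/(-6) - 1/4 = -4*(-1/6) - 1*1/4 = 2/3 - 1/4 = 5/12 ≈ 0.41667)
B(D) = (16 + D)**2 (B(D) = (D + 16)**2 = (16 + D)**2)
(-38 + ((B(5) - 7) + L))**2 = (-38 + (((16 + 5)**2 - 7) + 5/12))**2 = (-38 + ((21**2 - 7) + 5/12))**2 = (-38 + ((441 - 7) + 5/12))**2 = (-38 + (434 + 5/12))**2 = (-38 + 5213/12)**2 = (4757/12)**2 = 22629049/144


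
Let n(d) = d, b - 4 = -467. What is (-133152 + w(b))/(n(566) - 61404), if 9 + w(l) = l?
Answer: 66812/30419 ≈ 2.1964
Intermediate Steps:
b = -463 (b = 4 - 467 = -463)
w(l) = -9 + l
(-133152 + w(b))/(n(566) - 61404) = (-133152 + (-9 - 463))/(566 - 61404) = (-133152 - 472)/(-60838) = -133624*(-1/60838) = 66812/30419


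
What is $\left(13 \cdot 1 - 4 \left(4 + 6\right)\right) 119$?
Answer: $-3213$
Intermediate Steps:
$\left(13 \cdot 1 - 4 \left(4 + 6\right)\right) 119 = \left(13 - 40\right) 119 = \left(-27\right) 119 = -3213$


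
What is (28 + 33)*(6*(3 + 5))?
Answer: 2928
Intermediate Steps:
(28 + 33)*(6*(3 + 5)) = 61*(6*8) = 61*48 = 2928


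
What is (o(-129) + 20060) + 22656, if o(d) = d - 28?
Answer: 42559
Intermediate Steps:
o(d) = -28 + d
(o(-129) + 20060) + 22656 = ((-28 - 129) + 20060) + 22656 = (-157 + 20060) + 22656 = 19903 + 22656 = 42559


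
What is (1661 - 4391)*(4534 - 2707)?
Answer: -4987710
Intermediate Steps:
(1661 - 4391)*(4534 - 2707) = -2730*1827 = -4987710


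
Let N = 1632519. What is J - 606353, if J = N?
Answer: 1026166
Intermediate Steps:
J = 1632519
J - 606353 = 1632519 - 606353 = 1026166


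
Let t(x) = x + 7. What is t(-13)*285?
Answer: -1710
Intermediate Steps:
t(x) = 7 + x
t(-13)*285 = (7 - 13)*285 = -6*285 = -1710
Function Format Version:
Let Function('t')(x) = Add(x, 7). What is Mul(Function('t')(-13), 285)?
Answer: -1710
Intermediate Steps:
Function('t')(x) = Add(7, x)
Mul(Function('t')(-13), 285) = Mul(Add(7, -13), 285) = Mul(-6, 285) = -1710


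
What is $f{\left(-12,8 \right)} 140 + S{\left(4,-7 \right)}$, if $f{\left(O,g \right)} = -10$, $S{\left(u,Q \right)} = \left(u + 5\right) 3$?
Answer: $-1373$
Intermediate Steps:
$S{\left(u,Q \right)} = 15 + 3 u$ ($S{\left(u,Q \right)} = \left(5 + u\right) 3 = 15 + 3 u$)
$f{\left(-12,8 \right)} 140 + S{\left(4,-7 \right)} = \left(-10\right) 140 + \left(15 + 3 \cdot 4\right) = -1400 + \left(15 + 12\right) = -1400 + 27 = -1373$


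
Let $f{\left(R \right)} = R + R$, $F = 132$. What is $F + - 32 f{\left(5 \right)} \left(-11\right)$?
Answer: $3652$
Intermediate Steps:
$f{\left(R \right)} = 2 R$
$F + - 32 f{\left(5 \right)} \left(-11\right) = 132 + - 32 \cdot 2 \cdot 5 \left(-11\right) = 132 + \left(-32\right) 10 \left(-11\right) = 132 - -3520 = 132 + 3520 = 3652$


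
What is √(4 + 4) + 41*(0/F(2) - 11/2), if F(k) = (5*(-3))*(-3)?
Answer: -451/2 + 2*√2 ≈ -222.67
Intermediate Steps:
F(k) = 45 (F(k) = -15*(-3) = 45)
√(4 + 4) + 41*(0/F(2) - 11/2) = √(4 + 4) + 41*(0/45 - 11/2) = √8 + 41*(0*(1/45) - 11*½) = 2*√2 + 41*(0 - 11/2) = 2*√2 + 41*(-11/2) = 2*√2 - 451/2 = -451/2 + 2*√2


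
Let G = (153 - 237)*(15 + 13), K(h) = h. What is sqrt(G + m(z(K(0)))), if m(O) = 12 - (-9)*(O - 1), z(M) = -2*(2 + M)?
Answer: 3*I*sqrt(265) ≈ 48.836*I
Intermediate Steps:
z(M) = -4 - 2*M
G = -2352 (G = -84*28 = -2352)
m(O) = 3 + 9*O (m(O) = 12 - (-9)*(-1 + O) = 12 - (9 - 9*O) = 12 + (-9 + 9*O) = 3 + 9*O)
sqrt(G + m(z(K(0)))) = sqrt(-2352 + (3 + 9*(-4 - 2*0))) = sqrt(-2352 + (3 + 9*(-4 + 0))) = sqrt(-2352 + (3 + 9*(-4))) = sqrt(-2352 + (3 - 36)) = sqrt(-2352 - 33) = sqrt(-2385) = 3*I*sqrt(265)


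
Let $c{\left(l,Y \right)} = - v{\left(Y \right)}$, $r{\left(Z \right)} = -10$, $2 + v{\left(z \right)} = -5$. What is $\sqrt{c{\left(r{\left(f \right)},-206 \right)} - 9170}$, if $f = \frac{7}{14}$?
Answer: $7 i \sqrt{187} \approx 95.724 i$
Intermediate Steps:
$f = \frac{1}{2}$ ($f = 7 \cdot \frac{1}{14} = \frac{1}{2} \approx 0.5$)
$v{\left(z \right)} = -7$ ($v{\left(z \right)} = -2 - 5 = -7$)
$c{\left(l,Y \right)} = 7$ ($c{\left(l,Y \right)} = \left(-1\right) \left(-7\right) = 7$)
$\sqrt{c{\left(r{\left(f \right)},-206 \right)} - 9170} = \sqrt{7 - 9170} = \sqrt{-9163} = 7 i \sqrt{187}$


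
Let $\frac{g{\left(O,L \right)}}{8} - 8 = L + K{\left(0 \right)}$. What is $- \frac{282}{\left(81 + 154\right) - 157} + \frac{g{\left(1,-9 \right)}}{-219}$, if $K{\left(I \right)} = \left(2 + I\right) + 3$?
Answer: $- \frac{10709}{2847} \approx -3.7615$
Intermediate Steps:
$K{\left(I \right)} = 5 + I$
$g{\left(O,L \right)} = 104 + 8 L$ ($g{\left(O,L \right)} = 64 + 8 \left(L + \left(5 + 0\right)\right) = 64 + 8 \left(L + 5\right) = 64 + 8 \left(5 + L\right) = 64 + \left(40 + 8 L\right) = 104 + 8 L$)
$- \frac{282}{\left(81 + 154\right) - 157} + \frac{g{\left(1,-9 \right)}}{-219} = - \frac{282}{\left(81 + 154\right) - 157} + \frac{104 + 8 \left(-9\right)}{-219} = - \frac{282}{235 - 157} + \left(104 - 72\right) \left(- \frac{1}{219}\right) = - \frac{282}{78} + 32 \left(- \frac{1}{219}\right) = \left(-282\right) \frac{1}{78} - \frac{32}{219} = - \frac{47}{13} - \frac{32}{219} = - \frac{10709}{2847}$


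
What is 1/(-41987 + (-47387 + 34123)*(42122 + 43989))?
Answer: -1/1142218291 ≈ -8.7549e-10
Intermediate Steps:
1/(-41987 + (-47387 + 34123)*(42122 + 43989)) = 1/(-41987 - 13264*86111) = 1/(-41987 - 1142176304) = 1/(-1142218291) = -1/1142218291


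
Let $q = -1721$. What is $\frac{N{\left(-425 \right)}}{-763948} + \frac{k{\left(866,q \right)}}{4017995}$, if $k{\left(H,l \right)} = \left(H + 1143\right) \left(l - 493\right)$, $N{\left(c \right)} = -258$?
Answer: $- \frac{1698473764569}{1534769622130} \approx -1.1067$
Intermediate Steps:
$k{\left(H,l \right)} = \left(-493 + l\right) \left(1143 + H\right)$ ($k{\left(H,l \right)} = \left(1143 + H\right) \left(-493 + l\right) = \left(-493 + l\right) \left(1143 + H\right)$)
$\frac{N{\left(-425 \right)}}{-763948} + \frac{k{\left(866,q \right)}}{4017995} = - \frac{258}{-763948} + \frac{-563499 - 426938 + 1143 \left(-1721\right) + 866 \left(-1721\right)}{4017995} = \left(-258\right) \left(- \frac{1}{763948}\right) + \left(-563499 - 426938 - 1967103 - 1490386\right) \frac{1}{4017995} = \frac{129}{381974} - \frac{4447926}{4017995} = - \frac{1698473764569}{1534769622130}$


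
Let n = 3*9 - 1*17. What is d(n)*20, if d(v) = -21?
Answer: -420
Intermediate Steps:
n = 10 (n = 27 - 17 = 10)
d(n)*20 = -21*20 = -420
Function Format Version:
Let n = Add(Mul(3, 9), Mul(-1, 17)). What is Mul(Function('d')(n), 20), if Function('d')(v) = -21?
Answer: -420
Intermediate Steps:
n = 10 (n = Add(27, -17) = 10)
Mul(Function('d')(n), 20) = Mul(-21, 20) = -420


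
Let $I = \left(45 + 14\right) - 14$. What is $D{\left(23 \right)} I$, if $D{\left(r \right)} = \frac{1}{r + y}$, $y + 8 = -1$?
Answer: $\frac{45}{14} \approx 3.2143$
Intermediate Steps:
$y = -9$ ($y = -8 - 1 = -9$)
$D{\left(r \right)} = \frac{1}{-9 + r}$ ($D{\left(r \right)} = \frac{1}{r - 9} = \frac{1}{-9 + r}$)
$I = 45$ ($I = 59 - 14 = 45$)
$D{\left(23 \right)} I = \frac{1}{-9 + 23} \cdot 45 = \frac{1}{14} \cdot 45 = \frac{45}{14}$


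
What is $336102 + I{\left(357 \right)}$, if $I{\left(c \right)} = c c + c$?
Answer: $463908$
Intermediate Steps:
$I{\left(c \right)} = c + c^{2}$ ($I{\left(c \right)} = c^{2} + c = c + c^{2}$)
$336102 + I{\left(357 \right)} = 336102 + 357 \left(1 + 357\right) = 336102 + 357 \cdot 358 = 336102 + 127806 = 463908$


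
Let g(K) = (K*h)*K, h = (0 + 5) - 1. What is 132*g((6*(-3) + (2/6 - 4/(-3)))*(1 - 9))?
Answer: 27044864/3 ≈ 9.0150e+6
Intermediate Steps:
h = 4 (h = 5 - 1 = 4)
g(K) = 4*K² (g(K) = (K*4)*K = (4*K)*K = 4*K²)
132*g((6*(-3) + (2/6 - 4/(-3)))*(1 - 9)) = 132*(4*((6*(-3) + (2/6 - 4/(-3)))*(1 - 9))²) = 132*(4*((-18 + (2*(⅙) - 4*(-⅓)))*(-8))²) = 132*(4*((-18 + (⅓ + 4/3))*(-8))²) = 132*(4*((-18 + 5/3)*(-8))²) = 132*(4*(-49/3*(-8))²) = 132*(4*(392/3)²) = 132*(4*(153664/9)) = 132*(614656/9) = 27044864/3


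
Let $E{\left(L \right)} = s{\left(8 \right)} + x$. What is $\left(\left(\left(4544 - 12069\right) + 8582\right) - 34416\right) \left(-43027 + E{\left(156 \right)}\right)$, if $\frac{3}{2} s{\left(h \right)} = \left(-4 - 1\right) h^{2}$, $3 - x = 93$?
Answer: $\frac{4336369769}{3} \approx 1.4455 \cdot 10^{9}$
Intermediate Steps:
$x = -90$ ($x = 3 - 93 = -90$)
$s{\left(h \right)} = - \frac{10 h^{2}}{3}$ ($s{\left(h \right)} = \frac{2 \left(-4 - 1\right) h^{2}}{3} = \frac{2 \left(- 5 h^{2}\right)}{3} = - \frac{10 h^{2}}{3}$)
$E{\left(L \right)} = - \frac{910}{3}$ ($E{\left(L \right)} = - \frac{10 \cdot 8^{2}}{3} - 90 = \left(- \frac{10}{3}\right) 64 - 90 = - \frac{640}{3} - 90 = - \frac{910}{3}$)
$\left(\left(\left(4544 - 12069\right) + 8582\right) - 34416\right) \left(-43027 + E{\left(156 \right)}\right) = \left(\left(\left(4544 - 12069\right) + 8582\right) - 34416\right) \left(-43027 - \frac{910}{3}\right) = \left(\left(-7525 + 8582\right) - 34416\right) \left(- \frac{129991}{3}\right) = \left(1057 - 34416\right) \left(- \frac{129991}{3}\right) = \left(-33359\right) \left(- \frac{129991}{3}\right) = \frac{4336369769}{3}$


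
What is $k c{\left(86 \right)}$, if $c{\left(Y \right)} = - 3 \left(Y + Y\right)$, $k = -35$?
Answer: $18060$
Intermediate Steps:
$c{\left(Y \right)} = - 6 Y$ ($c{\left(Y \right)} = - 3 \cdot 2 Y = - 6 Y$)
$k c{\left(86 \right)} = - 35 \left(\left(-6\right) 86\right) = \left(-35\right) \left(-516\right) = 18060$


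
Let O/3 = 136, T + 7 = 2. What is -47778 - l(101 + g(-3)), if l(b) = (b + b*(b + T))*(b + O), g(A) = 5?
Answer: -5605146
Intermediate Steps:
T = -5 (T = -7 + 2 = -5)
O = 408 (O = 3*136 = 408)
l(b) = (408 + b)*(b + b*(-5 + b)) (l(b) = (b + b*(b - 5))*(b + 408) = (b + b*(-5 + b))*(408 + b) = (408 + b)*(b + b*(-5 + b)))
-47778 - l(101 + g(-3)) = -47778 - (101 + 5)*(-1632 + (101 + 5)² + 404*(101 + 5)) = -47778 - 106*(-1632 + 106² + 404*106) = -47778 - 106*(-1632 + 11236 + 42824) = -47778 - 106*52428 = -47778 - 1*5557368 = -47778 - 5557368 = -5605146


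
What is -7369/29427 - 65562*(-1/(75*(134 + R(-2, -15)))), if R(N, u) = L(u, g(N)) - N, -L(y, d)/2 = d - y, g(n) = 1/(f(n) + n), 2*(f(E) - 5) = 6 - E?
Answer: 2182678553/272199750 ≈ 8.0187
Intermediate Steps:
f(E) = 8 - E/2 (f(E) = 5 + (6 - E)/2 = 5 + (3 - E/2) = 8 - E/2)
g(n) = 1/(8 + n/2) (g(n) = 1/((8 - n/2) + n) = 1/(8 + n/2))
L(y, d) = -2*d + 2*y (L(y, d) = -2*(d - y) = -2*d + 2*y)
R(N, u) = -N - 4/(16 + N) + 2*u (R(N, u) = (-4/(16 + N) + 2*u) - N = -N - 4/(16 + N) + 2*u)
-7369/29427 - 65562*(-1/(75*(134 + R(-2, -15)))) = -7369/29427 - 65562*(-1/(75*(134 + (-4 + (16 - 2)*(-1*(-2) + 2*(-15)))/(16 - 2)))) = -7369*1/29427 - 65562*(-1/(75*(134 + (-4 + 14*(2 - 30))/14))) = -7369/29427 - 65562*(-1/(75*(134 + (-4 + 14*(-28))/14))) = -7369/29427 - 65562*(-1/(75*(134 + (-4 - 392)/14))) = -7369/29427 - 65562*(-1/(75*(134 + (1/14)*(-396)))) = -7369/29427 - 65562*(-1/(75*(134 - 198/7))) = -7369/29427 - 65562/((740/7)*(-75)) = -7369/29427 - 65562/(-55500/7) = -7369/29427 - 65562*(-7/55500) = -7369/29427 + 76489/9250 = 2182678553/272199750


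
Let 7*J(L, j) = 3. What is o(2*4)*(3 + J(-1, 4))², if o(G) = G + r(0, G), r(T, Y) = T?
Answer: 4608/49 ≈ 94.041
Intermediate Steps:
J(L, j) = 3/7 (J(L, j) = (⅐)*3 = 3/7)
o(G) = G (o(G) = G + 0 = G)
o(2*4)*(3 + J(-1, 4))² = (2*4)*(3 + 3/7)² = 8*(24/7)² = 8*(576/49) = 4608/49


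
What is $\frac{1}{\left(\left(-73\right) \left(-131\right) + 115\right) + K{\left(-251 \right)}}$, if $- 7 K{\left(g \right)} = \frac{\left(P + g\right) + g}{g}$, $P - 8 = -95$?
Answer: $\frac{1757}{17003657} \approx 0.00010333$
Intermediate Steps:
$P = -87$ ($P = 8 - 95 = -87$)
$K{\left(g \right)} = - \frac{-87 + 2 g}{7 g}$ ($K{\left(g \right)} = - \frac{\left(\left(-87 + g\right) + g\right) \frac{1}{g}}{7} = - \frac{\left(-87 + 2 g\right) \frac{1}{g}}{7} = - \frac{\frac{1}{g} \left(-87 + 2 g\right)}{7} = - \frac{-87 + 2 g}{7 g}$)
$\frac{1}{\left(\left(-73\right) \left(-131\right) + 115\right) + K{\left(-251 \right)}} = \frac{1}{\left(\left(-73\right) \left(-131\right) + 115\right) + \frac{87 - -502}{7 \left(-251\right)}} = \frac{1}{\left(9563 + 115\right) + \frac{1}{7} \left(- \frac{1}{251}\right) \left(87 + 502\right)} = \frac{1}{9678 + \frac{1}{7} \left(- \frac{1}{251}\right) 589} = \frac{1}{9678 - \frac{589}{1757}} = \frac{1}{\frac{17003657}{1757}} = \frac{1757}{17003657}$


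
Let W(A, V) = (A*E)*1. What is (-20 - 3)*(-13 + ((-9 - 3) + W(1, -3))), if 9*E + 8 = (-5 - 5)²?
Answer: 3059/9 ≈ 339.89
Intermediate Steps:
E = 92/9 (E = -8/9 + (-5 - 5)²/9 = -8/9 + (⅑)*(-10)² = -8/9 + (⅑)*100 = -8/9 + 100/9 = 92/9 ≈ 10.222)
W(A, V) = 92*A/9 (W(A, V) = (A*(92/9))*1 = (92*A/9)*1 = 92*A/9)
(-20 - 3)*(-13 + ((-9 - 3) + W(1, -3))) = (-20 - 3)*(-13 + ((-9 - 3) + (92/9)*1)) = -23*(-13 + (-12 + 92/9)) = -23*(-13 - 16/9) = -23*(-133/9) = 3059/9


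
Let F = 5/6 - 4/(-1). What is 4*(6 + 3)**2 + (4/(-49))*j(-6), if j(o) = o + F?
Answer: 6806/21 ≈ 324.10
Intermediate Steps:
F = 29/6 (F = 5*(1/6) - 4*(-1) = 5/6 + 4 = 29/6 ≈ 4.8333)
j(o) = 29/6 + o (j(o) = o + 29/6 = 29/6 + o)
4*(6 + 3)**2 + (4/(-49))*j(-6) = 4*(6 + 3)**2 + (4/(-49))*(29/6 - 6) = 4*9**2 + (4*(-1/49))*(-7/6) = 4*81 - 4/49*(-7/6) = 324 + 2/21 = 6806/21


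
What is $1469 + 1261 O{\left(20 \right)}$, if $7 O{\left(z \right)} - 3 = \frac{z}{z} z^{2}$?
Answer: $\frac{518466}{7} \approx 74067.0$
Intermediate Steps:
$O{\left(z \right)} = \frac{3}{7} + \frac{z^{2}}{7}$ ($O{\left(z \right)} = \frac{3}{7} + \frac{\frac{z}{z} z^{2}}{7} = \frac{3}{7} + \frac{1 z^{2}}{7} = \frac{3}{7} + \frac{z^{2}}{7}$)
$1469 + 1261 O{\left(20 \right)} = 1469 + 1261 \left(\frac{3}{7} + \frac{20^{2}}{7}\right) = 1469 + 1261 \left(\frac{3}{7} + \frac{1}{7} \cdot 400\right) = 1469 + 1261 \left(\frac{3}{7} + \frac{400}{7}\right) = 1469 + 1261 \cdot \frac{403}{7} = 1469 + \frac{508183}{7} = \frac{518466}{7}$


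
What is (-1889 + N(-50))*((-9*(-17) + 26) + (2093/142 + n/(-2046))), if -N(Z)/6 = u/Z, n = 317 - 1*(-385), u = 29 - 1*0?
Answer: -220715129453/605275 ≈ -3.6465e+5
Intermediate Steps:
u = 29 (u = 29 + 0 = 29)
n = 702 (n = 317 + 385 = 702)
N(Z) = -174/Z
(-1889 + N(-50))*((-9*(-17) + 26) + (2093/142 + n/(-2046))) = (-1889 - 174/(-50))*((-9*(-17) + 26) + (2093/142 + 702/(-2046))) = (-1889 - 174*(-1/50))*((153 + 26) + (2093*(1/142) + 702*(-1/2046))) = (-1889 + 87/25)*(179 + (2093/142 - 117/341)) = -47138*(179 + 697099/48422)/25 = -47138/25*9364637/48422 = -220715129453/605275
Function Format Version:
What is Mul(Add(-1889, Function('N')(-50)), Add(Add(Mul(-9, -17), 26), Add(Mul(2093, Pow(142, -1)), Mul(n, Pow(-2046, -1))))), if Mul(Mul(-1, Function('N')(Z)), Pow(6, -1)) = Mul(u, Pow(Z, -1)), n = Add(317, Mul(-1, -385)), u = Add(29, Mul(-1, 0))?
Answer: Rational(-220715129453, 605275) ≈ -3.6465e+5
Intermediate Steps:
u = 29 (u = Add(29, 0) = 29)
n = 702 (n = Add(317, 385) = 702)
Function('N')(Z) = Mul(-174, Pow(Z, -1)) (Function('N')(Z) = Mul(-6, Mul(29, Pow(Z, -1))) = Mul(-174, Pow(Z, -1)))
Mul(Add(-1889, Function('N')(-50)), Add(Add(Mul(-9, -17), 26), Add(Mul(2093, Pow(142, -1)), Mul(n, Pow(-2046, -1))))) = Mul(Add(-1889, Mul(-174, Pow(-50, -1))), Add(Add(Mul(-9, -17), 26), Add(Mul(2093, Pow(142, -1)), Mul(702, Pow(-2046, -1))))) = Mul(Add(-1889, Mul(-174, Rational(-1, 50))), Add(Add(153, 26), Add(Mul(2093, Rational(1, 142)), Mul(702, Rational(-1, 2046))))) = Mul(Add(-1889, Rational(87, 25)), Add(179, Add(Rational(2093, 142), Rational(-117, 341)))) = Mul(Rational(-47138, 25), Add(179, Rational(697099, 48422))) = Mul(Rational(-47138, 25), Rational(9364637, 48422)) = Rational(-220715129453, 605275)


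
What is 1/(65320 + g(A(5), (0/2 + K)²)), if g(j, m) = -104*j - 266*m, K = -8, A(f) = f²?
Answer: 1/45696 ≈ 2.1884e-5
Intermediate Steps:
g(j, m) = -266*m - 104*j
1/(65320 + g(A(5), (0/2 + K)²)) = 1/(65320 + (-266*(0/2 - 8)² - 104*5²)) = 1/(65320 + (-266*(0*(½) - 8)² - 104*25)) = 1/(65320 + (-266*(0 - 8)² - 2600)) = 1/(65320 + (-266*(-8)² - 2600)) = 1/(65320 + (-266*64 - 2600)) = 1/(65320 + (-17024 - 2600)) = 1/(65320 - 19624) = 1/45696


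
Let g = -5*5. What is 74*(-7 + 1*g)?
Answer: -2368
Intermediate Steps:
g = -25
74*(-7 + 1*g) = 74*(-7 + 1*(-25)) = 74*(-7 - 25) = 74*(-32) = -2368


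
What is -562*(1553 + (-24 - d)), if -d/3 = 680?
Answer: -2005778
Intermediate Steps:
d = -2040 (d = -3*680 = -2040)
-562*(1553 + (-24 - d)) = -562*(1553 + (-24 - 1*(-2040))) = -562*(1553 + (-24 + 2040)) = -562*(1553 + 2016) = -562*3569 = -2005778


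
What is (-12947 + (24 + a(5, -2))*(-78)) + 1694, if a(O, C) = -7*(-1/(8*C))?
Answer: -104727/8 ≈ -13091.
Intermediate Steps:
a(O, C) = 7/(8*C) (a(O, C) = -(-7)/(8*C) = 7/(8*C))
(-12947 + (24 + a(5, -2))*(-78)) + 1694 = (-12947 + (24 + (7/8)/(-2))*(-78)) + 1694 = (-12947 + (24 + (7/8)*(-1/2))*(-78)) + 1694 = (-12947 + (24 - 7/16)*(-78)) + 1694 = (-12947 + (377/16)*(-78)) + 1694 = (-12947 - 14703/8) + 1694 = -118279/8 + 1694 = -104727/8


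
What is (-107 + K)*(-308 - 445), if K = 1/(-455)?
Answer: 36660558/455 ≈ 80573.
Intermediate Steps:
K = -1/455 ≈ -0.0021978
(-107 + K)*(-308 - 445) = (-107 - 1/455)*(-308 - 445) = -48686/455*(-753) = 36660558/455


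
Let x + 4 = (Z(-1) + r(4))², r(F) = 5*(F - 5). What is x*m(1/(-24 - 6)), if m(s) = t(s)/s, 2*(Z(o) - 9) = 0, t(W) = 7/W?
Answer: 75600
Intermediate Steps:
Z(o) = 9 (Z(o) = 9 + (½)*0 = 9 + 0 = 9)
r(F) = -25 + 5*F (r(F) = 5*(-5 + F) = -25 + 5*F)
m(s) = 7/s² (m(s) = (7/s)/s = 7/s²)
x = 12 (x = -4 + (9 + (-25 + 5*4))² = -4 + (9 + (-25 + 20))² = -4 + (9 - 5)² = -4 + 4² = -4 + 16 = 12)
x*m(1/(-24 - 6)) = 12*(7/(1/(-24 - 6))²) = 12*(7/(1/(-30))²) = 12*(7/(-1/30)²) = 12*(7*900) = 12*6300 = 75600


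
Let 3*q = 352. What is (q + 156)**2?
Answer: 672400/9 ≈ 74711.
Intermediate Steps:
q = 352/3 (q = (1/3)*352 = 352/3 ≈ 117.33)
(q + 156)**2 = (352/3 + 156)**2 = (820/3)**2 = 672400/9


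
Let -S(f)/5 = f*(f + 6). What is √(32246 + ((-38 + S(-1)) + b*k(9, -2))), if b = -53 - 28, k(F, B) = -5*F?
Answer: √35878 ≈ 189.41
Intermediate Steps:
S(f) = -5*f*(6 + f) (S(f) = -5*f*(f + 6) = -5*f*(6 + f))
b = -81
√(32246 + ((-38 + S(-1)) + b*k(9, -2))) = √(32246 + ((-38 - 5*(-1)*(6 - 1)) - (-405)*9)) = √(32246 + ((-38 - 5*(-1)*5) - 81*(-45))) = √(32246 + ((-38 + 25) + 3645)) = √(32246 + (-13 + 3645)) = √(32246 + 3632) = √35878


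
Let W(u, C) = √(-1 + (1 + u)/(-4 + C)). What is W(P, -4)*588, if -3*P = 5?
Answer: 98*I*√33 ≈ 562.97*I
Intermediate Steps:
P = -5/3 (P = -⅓*5 = -5/3 ≈ -1.6667)
W(u, C) = √(-1 + (1 + u)/(-4 + C))
W(P, -4)*588 = √((5 - 5/3 - 1*(-4))/(-4 - 4))*588 = √((5 - 5/3 + 4)/(-8))*588 = √(-⅛*22/3)*588 = √(-11/12)*588 = (I*√33/6)*588 = 98*I*√33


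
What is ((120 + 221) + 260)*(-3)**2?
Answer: 5409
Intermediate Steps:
((120 + 221) + 260)*(-3)**2 = (341 + 260)*9 = 601*9 = 5409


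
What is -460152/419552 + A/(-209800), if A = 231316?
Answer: -432118259/196477700 ≈ -2.1993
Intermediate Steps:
-460152/419552 + A/(-209800) = -460152/419552 + 231316/(-209800) = -460152*1/419552 + 231316*(-1/209800) = -8217/7492 - 57829/52450 = -432118259/196477700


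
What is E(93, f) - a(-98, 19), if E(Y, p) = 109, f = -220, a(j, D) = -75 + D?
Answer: 165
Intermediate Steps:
E(93, f) - a(-98, 19) = 109 - (-75 + 19) = 109 - 1*(-56) = 109 + 56 = 165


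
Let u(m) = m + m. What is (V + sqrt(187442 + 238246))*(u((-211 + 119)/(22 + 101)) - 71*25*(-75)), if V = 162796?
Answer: 2665652798036/123 + 32748382*sqrt(106422)/123 ≈ 2.1759e+10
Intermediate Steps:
u(m) = 2*m
(V + sqrt(187442 + 238246))*(u((-211 + 119)/(22 + 101)) - 71*25*(-75)) = (162796 + sqrt(187442 + 238246))*(2*((-211 + 119)/(22 + 101)) - 71*25*(-75)) = (162796 + sqrt(425688))*(2*(-92/123) - 1775*(-75)) = (162796 + 2*sqrt(106422))*(2*(-92*1/123) + 133125) = (162796 + 2*sqrt(106422))*(2*(-92/123) + 133125) = (162796 + 2*sqrt(106422))*(-184/123 + 133125) = (162796 + 2*sqrt(106422))*(16374191/123) = 2665652798036/123 + 32748382*sqrt(106422)/123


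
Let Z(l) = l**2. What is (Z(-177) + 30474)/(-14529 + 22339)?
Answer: 61803/7810 ≈ 7.9133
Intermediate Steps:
(Z(-177) + 30474)/(-14529 + 22339) = ((-177)**2 + 30474)/(-14529 + 22339) = (31329 + 30474)/7810 = 61803*(1/7810) = 61803/7810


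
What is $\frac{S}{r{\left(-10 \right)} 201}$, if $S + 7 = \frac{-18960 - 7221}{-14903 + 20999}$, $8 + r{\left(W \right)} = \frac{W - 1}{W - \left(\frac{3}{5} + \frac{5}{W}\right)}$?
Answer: $\frac{2318051}{285085536} \approx 0.0081311$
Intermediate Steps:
$r{\left(W \right)} = -8 + \frac{-1 + W}{- \frac{3}{5} + W - \frac{5}{W}}$ ($r{\left(W \right)} = -8 + \frac{W - 1}{W - \left(\frac{3}{5} + \frac{5}{W}\right)} = -8 + \frac{-1 + W}{W - \left(\frac{3}{5} + \frac{5}{W}\right)} = -8 + \frac{-1 + W}{- \frac{3}{5} + W - \frac{5}{W}}$)
$S = - \frac{22951}{2032}$ ($S = -7 + \frac{-18960 - 7221}{-14903 + 20999} = -7 - \frac{26181}{6096} = -7 - \frac{8727}{2032} = - \frac{22951}{2032} \approx -11.295$)
$\frac{S}{r{\left(-10 \right)} 201} = - \frac{22951}{2032 \frac{-200 - -190 + 35 \left(-10\right)^{2}}{25 - 5 \left(-10\right)^{2} + 3 \left(-10\right)} 201} = - \frac{22951}{2032 \frac{-200 + 190 + 35 \cdot 100}{25 - 500 - 30} \cdot 201} = - \frac{22951}{2032 \frac{-200 + 190 + 3500}{25 - 500 - 30} \cdot 201} = - \frac{22951}{2032 \frac{1}{-505} \cdot 3490 \cdot 201} = - \frac{22951}{2032 \left(- \frac{1}{505}\right) 3490 \cdot 201} = - \frac{22951}{2032 \left(\left(- \frac{698}{101}\right) 201\right)} = - \frac{22951}{2032 \left(- \frac{140298}{101}\right)} = \left(- \frac{22951}{2032}\right) \left(- \frac{101}{140298}\right) = \frac{2318051}{285085536}$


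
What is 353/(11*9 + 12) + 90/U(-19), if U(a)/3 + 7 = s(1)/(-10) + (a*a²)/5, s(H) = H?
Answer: 4834217/1530579 ≈ 3.1584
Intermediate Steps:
U(a) = -213/10 + 3*a³/5 (U(a) = -21 + 3*(1/(-10) + (a*a²)/5) = -21 + 3*(1*(-⅒) + a³*(⅕)) = -21 + 3*(-⅒ + a³/5) = -21 + (-3/10 + 3*a³/5) = -213/10 + 3*a³/5)
353/(11*9 + 12) + 90/U(-19) = 353/(11*9 + 12) + 90/(-213/10 + (⅗)*(-19)³) = 353/(99 + 12) + 90/(-213/10 + (⅗)*(-6859)) = 353/111 + 90/(-213/10 - 20577/5) = 353*(1/111) + 90/(-41367/10) = 353/111 + 90*(-10/41367) = 353/111 - 300/13789 = 4834217/1530579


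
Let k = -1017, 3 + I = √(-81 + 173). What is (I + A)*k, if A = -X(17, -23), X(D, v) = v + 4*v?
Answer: -113904 - 2034*√23 ≈ -1.2366e+5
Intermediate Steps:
I = -3 + 2*√23 (I = -3 + √(-81 + 173) = -3 + √92 = -3 + 2*√23 ≈ 6.5917)
X(D, v) = 5*v
A = 115 (A = -5*(-23) = -1*(-115) = 115)
(I + A)*k = ((-3 + 2*√23) + 115)*(-1017) = (112 + 2*√23)*(-1017) = -113904 - 2034*√23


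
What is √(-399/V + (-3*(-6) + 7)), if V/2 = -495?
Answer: √2766390/330 ≈ 5.0401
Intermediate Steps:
V = -990 (V = 2*(-495) = -990)
√(-399/V + (-3*(-6) + 7)) = √(-399/(-990) + (-3*(-6) + 7)) = √(-399*(-1/990) + (18 + 7)) = √(133/330 + 25) = √(8383/330) = √2766390/330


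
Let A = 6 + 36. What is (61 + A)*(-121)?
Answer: -12463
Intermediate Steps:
A = 42
(61 + A)*(-121) = (61 + 42)*(-121) = 103*(-121) = -12463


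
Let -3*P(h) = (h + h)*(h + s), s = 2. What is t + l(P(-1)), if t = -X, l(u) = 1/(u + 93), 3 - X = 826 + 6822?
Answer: 2148248/281 ≈ 7645.0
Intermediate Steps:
X = -7645 (X = 3 - (826 + 6822) = 3 - 1*7648 = 3 - 7648 = -7645)
P(h) = -2*h*(2 + h)/3 (P(h) = -(h + h)*(h + 2)/3 = -2*h*(2 + h)/3)
l(u) = 1/(93 + u)
t = 7645 (t = -1*(-7645) = 7645)
t + l(P(-1)) = 7645 + 1/(93 - 2/3*(-1)*(2 - 1)) = 7645 + 1/(93 - 2/3*(-1)*1) = 7645 + 1/(93 + 2/3) = 7645 + 1/(281/3) = 7645 + 3/281 = 2148248/281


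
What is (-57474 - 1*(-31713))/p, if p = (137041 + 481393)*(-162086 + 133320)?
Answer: 25761/17789872444 ≈ 1.4481e-6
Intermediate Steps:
p = -17789872444 (p = 618434*(-28766) = -17789872444)
(-57474 - 1*(-31713))/p = (-57474 - 1*(-31713))/(-17789872444) = (-57474 + 31713)*(-1/17789872444) = -25761*(-1/17789872444) = 25761/17789872444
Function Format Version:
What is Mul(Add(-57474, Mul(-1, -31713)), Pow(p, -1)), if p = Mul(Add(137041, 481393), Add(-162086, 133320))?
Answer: Rational(25761, 17789872444) ≈ 1.4481e-6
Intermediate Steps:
p = -17789872444 (p = Mul(618434, -28766) = -17789872444)
Mul(Add(-57474, Mul(-1, -31713)), Pow(p, -1)) = Mul(Add(-57474, Mul(-1, -31713)), Pow(-17789872444, -1)) = Mul(Add(-57474, 31713), Rational(-1, 17789872444)) = Mul(-25761, Rational(-1, 17789872444)) = Rational(25761, 17789872444)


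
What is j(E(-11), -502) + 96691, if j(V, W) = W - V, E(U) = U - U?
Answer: 96189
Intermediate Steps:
E(U) = 0
j(E(-11), -502) + 96691 = (-502 - 1*0) + 96691 = (-502 + 0) + 96691 = -502 + 96691 = 96189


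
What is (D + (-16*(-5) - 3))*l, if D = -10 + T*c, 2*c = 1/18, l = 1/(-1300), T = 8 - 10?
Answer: -241/4680 ≈ -0.051496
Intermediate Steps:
T = -2
l = -1/1300 ≈ -0.00076923
c = 1/36 (c = (1/2)/18 = (1/2)*(1/18) = 1/36 ≈ 0.027778)
D = -181/18 (D = -10 - 2*1/36 = -10 - 1/18 = -181/18 ≈ -10.056)
(D + (-16*(-5) - 3))*l = (-181/18 + (-16*(-5) - 3))*(-1/1300) = (-181/18 + (80 - 3))*(-1/1300) = (-181/18 + 77)*(-1/1300) = (1205/18)*(-1/1300) = -241/4680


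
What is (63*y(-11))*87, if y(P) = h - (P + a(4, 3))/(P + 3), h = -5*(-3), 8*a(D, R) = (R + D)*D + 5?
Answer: 4960305/64 ≈ 77505.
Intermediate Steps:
a(D, R) = 5/8 + D*(D + R)/8 (a(D, R) = ((R + D)*D + 5)/8 = ((D + R)*D + 5)/8 = (D*(D + R) + 5)/8 = (5 + D*(D + R))/8 = 5/8 + D*(D + R)/8)
h = 15
y(P) = 15 - (33/8 + P)/(3 + P) (y(P) = 15 - (P + (5/8 + (1/8)*4**2 + (1/8)*4*3))/(P + 3) = 15 - (P + (5/8 + (1/8)*16 + 3/2))/(3 + P) = 15 - (P + (5/8 + 2 + 3/2))/(3 + P) = 15 - (P + 33/8)/(3 + P) = 15 - (33/8 + P)/(3 + P))
(63*y(-11))*87 = (63*((327 + 112*(-11))/(8*(3 - 11))))*87 = (63*((1/8)*(327 - 1232)/(-8)))*87 = (63*((1/8)*(-1/8)*(-905)))*87 = (63*(905/64))*87 = (57015/64)*87 = 4960305/64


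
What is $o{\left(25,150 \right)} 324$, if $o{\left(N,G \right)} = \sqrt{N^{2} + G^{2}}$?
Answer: $8100 \sqrt{37} \approx 49270.0$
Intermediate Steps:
$o{\left(N,G \right)} = \sqrt{G^{2} + N^{2}}$
$o{\left(25,150 \right)} 324 = \sqrt{150^{2} + 25^{2}} \cdot 324 = \sqrt{22500 + 625} \cdot 324 = \sqrt{23125} \cdot 324 = 25 \sqrt{37} \cdot 324 = 8100 \sqrt{37}$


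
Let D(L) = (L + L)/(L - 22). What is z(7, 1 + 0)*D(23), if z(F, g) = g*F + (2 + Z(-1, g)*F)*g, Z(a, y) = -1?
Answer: 92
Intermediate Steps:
D(L) = 2*L/(-22 + L) (D(L) = (2*L)/(-22 + L) = 2*L/(-22 + L))
z(F, g) = F*g + g*(2 - F) (z(F, g) = g*F + (2 - F)*g = F*g + g*(2 - F))
z(7, 1 + 0)*D(23) = (2*(1 + 0))*(2*23/(-22 + 23)) = (2*1)*(2*23/1) = 2*(2*23*1) = 2*46 = 92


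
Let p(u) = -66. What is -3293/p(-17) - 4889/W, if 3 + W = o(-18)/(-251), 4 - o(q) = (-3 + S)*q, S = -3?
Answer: 687011/354 ≈ 1940.7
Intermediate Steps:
o(q) = 4 + 6*q (o(q) = 4 - (-3 - 3)*q = 4 - (-6)*q = 4 + 6*q)
W = -649/251 (W = -3 + (4 + 6*(-18))/(-251) = -3 + (4 - 108)*(-1/251) = -3 - 104*(-1/251) = -3 + 104/251 = -649/251 ≈ -2.5857)
-3293/p(-17) - 4889/W = -3293/(-66) - 4889/(-649/251) = -3293*(-1/66) - 4889*(-251/649) = 3293/66 + 1227139/649 = 687011/354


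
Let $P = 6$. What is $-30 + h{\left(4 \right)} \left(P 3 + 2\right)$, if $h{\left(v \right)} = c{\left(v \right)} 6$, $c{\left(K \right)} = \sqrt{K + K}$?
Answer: $-30 + 240 \sqrt{2} \approx 309.41$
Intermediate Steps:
$c{\left(K \right)} = \sqrt{2} \sqrt{K}$ ($c{\left(K \right)} = \sqrt{2 K} = \sqrt{2} \sqrt{K}$)
$h{\left(v \right)} = 6 \sqrt{2} \sqrt{v}$ ($h{\left(v \right)} = \sqrt{2} \sqrt{v} 6 = 6 \sqrt{2} \sqrt{v}$)
$-30 + h{\left(4 \right)} \left(P 3 + 2\right) = -30 + 6 \sqrt{2} \sqrt{4} \left(6 \cdot 3 + 2\right) = -30 + 6 \sqrt{2} \cdot 2 \left(18 + 2\right) = -30 + 12 \sqrt{2} \cdot 20 = -30 + 240 \sqrt{2}$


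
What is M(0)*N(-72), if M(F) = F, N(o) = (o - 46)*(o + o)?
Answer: 0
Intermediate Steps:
N(o) = 2*o*(-46 + o) (N(o) = (-46 + o)*(2*o) = 2*o*(-46 + o))
M(0)*N(-72) = 0*(2*(-72)*(-46 - 72)) = 0*(2*(-72)*(-118)) = 0*16992 = 0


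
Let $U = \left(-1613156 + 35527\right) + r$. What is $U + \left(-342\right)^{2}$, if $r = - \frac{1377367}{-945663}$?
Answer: $- \frac{1381295468528}{945663} \approx -1.4607 \cdot 10^{6}$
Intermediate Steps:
$r = \frac{1377367}{945663}$ ($r = \left(-1377367\right) \left(- \frac{1}{945663}\right) = \frac{1377367}{945663} \approx 1.4565$)
$U = - \frac{1491903995660}{945663}$ ($U = \left(-1613156 + 35527\right) + \frac{1377367}{945663} = -1577629 + \frac{1377367}{945663} = - \frac{1491903995660}{945663} \approx -1.5776 \cdot 10^{6}$)
$U + \left(-342\right)^{2} = - \frac{1491903995660}{945663} + \left(-342\right)^{2} = - \frac{1491903995660}{945663} + 116964 = - \frac{1381295468528}{945663}$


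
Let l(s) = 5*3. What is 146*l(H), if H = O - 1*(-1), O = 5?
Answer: 2190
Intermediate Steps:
H = 6 (H = 5 - 1*(-1) = 5 + 1 = 6)
l(s) = 15
146*l(H) = 146*15 = 2190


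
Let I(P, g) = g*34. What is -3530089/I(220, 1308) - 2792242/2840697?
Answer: -3384029939419/42110492328 ≈ -80.361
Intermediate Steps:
I(P, g) = 34*g
-3530089/I(220, 1308) - 2792242/2840697 = -3530089/(34*1308) - 2792242/2840697 = -3530089/44472 - 2792242*1/2840697 = -3530089*1/44472 - 2792242/2840697 = -3530089/44472 - 2792242/2840697 = -3384029939419/42110492328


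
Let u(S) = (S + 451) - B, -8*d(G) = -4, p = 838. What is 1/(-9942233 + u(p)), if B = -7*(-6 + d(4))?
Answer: -2/19881965 ≈ -1.0059e-7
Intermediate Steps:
d(G) = ½ (d(G) = -⅛*(-4) = ½)
B = 77/2 (B = -7*(-6 + ½) = -7*(-11/2) = 77/2 ≈ 38.500)
u(S) = 825/2 + S (u(S) = (S + 451) - 1*77/2 = (451 + S) - 77/2 = 825/2 + S)
1/(-9942233 + u(p)) = 1/(-9942233 + (825/2 + 838)) = 1/(-9942233 + 2501/2) = 1/(-19881965/2) = -2/19881965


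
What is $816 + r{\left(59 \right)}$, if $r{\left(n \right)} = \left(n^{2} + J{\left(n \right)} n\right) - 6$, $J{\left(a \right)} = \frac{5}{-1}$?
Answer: $3996$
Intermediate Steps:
$J{\left(a \right)} = -5$ ($J{\left(a \right)} = 5 \left(-1\right) = -5$)
$r{\left(n \right)} = -6 + n^{2} - 5 n$ ($r{\left(n \right)} = \left(n^{2} - 5 n\right) - 6 = -6 + n^{2} - 5 n$)
$816 + r{\left(59 \right)} = 816 - \left(301 - 3481\right) = 816 - -3180 = 816 + 3180 = 3996$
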